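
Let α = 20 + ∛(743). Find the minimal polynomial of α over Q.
m_α(x) = x^3 - 60x^2 + 1200x - 8743

Set β = α - 20 = ∛(743), so β^3 = 743. Then (α - 20)^3 - 743 = 0, i.e. α is a root of g(x) = (x - 20)^3 - 743 = x^3 - 60x^2 + 1200x - 8743. Since g(x) = h(x - 20) where h(x) = x^3 - 743, and h is irreducible over Q (because 743 is not a perfect cube, so h has no rational root, and a monic cubic with no rational root is irreducible), g is also irreducible (irreducibility is preserved under the substitution x → x - 20). Hence m_α(x) = x^3 - 60x^2 + 1200x - 8743.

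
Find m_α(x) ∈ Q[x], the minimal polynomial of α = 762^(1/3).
m_α(x) = x^3 - 762

α satisfies α^3 = 762, so x^3 - 762 annihilates α. By the rational root test, a rational root p/q (in lowest terms) of x^3 - 762 would satisfy p^3 = 762 q^3, forcing q = 1 and p^3 = 762; but 762 is not a perfect cube, contradiction. A monic cubic over Q with no rational root is irreducible (any nontrivial factorization would include a linear factor). Hence x^3 - 762 is the minimal polynomial of α, and in particular [Q(α):Q] = 3.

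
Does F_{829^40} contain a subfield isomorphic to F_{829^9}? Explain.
No: F_{829^9} is not a subfield of F_{829^40}

F_{p^m} embeds in F_{p^n} iff m | n. Here 9 ∤ 40 (since 40 = 4·9 + 4 with remainder 4 ≠ 0), so F_{829^9} is not a subfield of F_{829^40}. Equivalently: if it were, the tower law would give 9 = [F_{829^9}:F_829] dividing [F_{829^40}:F_829] = 40, contradiction.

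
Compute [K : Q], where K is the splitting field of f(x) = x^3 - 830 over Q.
[K : Q] = 6

The roots of x^3 - 830 are ∛830, ω∛830, ω^2∛830 where ω = e^(2πi/3) is a primitive cube root of unity, so K = Q(∛830, ω). Now [Q(∛830):Q] = 3 (since 830 is not a perfect cube, x^3 - 830 is irreducible) and [Q(ω):Q] = 2. Both 2 and 3 divide [K:Q], and [K:Q] ≤ 3·2 = 6, so [K:Q] = 6. (Equivalently: Q(∛830) ⊂ R but ω ∉ R, so [K : Q(∛830)] = 2.)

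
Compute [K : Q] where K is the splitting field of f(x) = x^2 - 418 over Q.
[K : Q] = 2

f(x) = x^2 - 418 factors as (x - √418)(x + √418). The splitting field is K = Q(√418). Since 418 is squarefree and > 1, it is not a perfect square, so x^2 - 418 is irreducible over Q and [Q(√418) : Q] = 2. Hence [K : Q] = 2.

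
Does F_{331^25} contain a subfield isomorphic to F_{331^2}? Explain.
No: F_{331^2} is not a subfield of F_{331^25}

F_{p^m} embeds in F_{p^n} iff m | n. Here 2 ∤ 25 (since 25 = 12·2 + 1 with remainder 1 ≠ 0), so F_{331^2} is not a subfield of F_{331^25}. Equivalently: if it were, the tower law would give 2 = [F_{331^2}:F_331] dividing [F_{331^25}:F_331] = 25, contradiction.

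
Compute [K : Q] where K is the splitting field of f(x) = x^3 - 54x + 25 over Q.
[K : Q] = 6

By the rational root test, any rational root of the monic integer polynomial f(x) = x^3 - 54x + 25 must be an integer dividing the constant term 25, i.e. one of ±{1, 5, 25}. Evaluating: f(1) = -28, f(-1) = 78, f(5) = -120, f(-5) = 170, f(25) = 14300, f(-25) = -14250; none is 0, so f has no rational root and is therefore irreducible over Q (a cubic with no linear factor over a field is irreducible). For an irreducible cubic, the Galois group is A_3 or S_3 according as the discriminant disc(f) = -4a^3 - 27b^2 = -4·(-54)^3 - 27·(25)^2 = 612981 is or is not a square in Q. Here disc(f) = 612981 is not a perfect square in Q, so the Galois group of f over Q is not contained in A_3 and must be all of S_3. The splitting field has degree |S_3| = 6 over Q, so [K : Q] = 6.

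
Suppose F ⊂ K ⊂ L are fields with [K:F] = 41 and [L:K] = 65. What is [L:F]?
[L:F] = 2665

The tower law says that for any tower of field extensions F ⊂ K ⊂ L with finite degrees, [L:F] = [L:K] · [K:F]. Here this gives [L:F] = 65 · 41 = 2665.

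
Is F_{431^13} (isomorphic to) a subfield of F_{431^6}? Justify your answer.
No: F_{431^13} is not a subfield of F_{431^6}

F_{p^m} embeds in F_{p^n} iff m | n. Here 13 ∤ 6 (since 6 = 0·13 + 6 with remainder 6 ≠ 0), so F_{431^13} is not a subfield of F_{431^6}. Equivalently: if it were, the tower law would give 13 = [F_{431^13}:F_431] dividing [F_{431^6}:F_431] = 6, contradiction.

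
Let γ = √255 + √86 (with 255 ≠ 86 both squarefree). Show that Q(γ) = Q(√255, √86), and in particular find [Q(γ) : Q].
[Q(γ) : Q] = 4 (equivalently, Q(γ) = Q(√255, √86))

Obviously Q(γ) ⊆ Q(√255, √86), and [Q(√255, √86):Q] = 4 (since 255, 86 are distinct squarefree integers > 1 with 21930 not a perfect square). To show equality we compute the minimal polynomial of γ. From γ = √255 + √86: γ^2 = 255 + 2√(21930) + 86 = 341 + 2√(21930), so γ^2 - 341 = 2√(21930); squaring, (γ^2 - 341)^2 = 4·21930, i.e. γ^4 - 682γ^2 + 116281 - 87720 = 0, i.e. γ^4 - 682γ^2 + 28561 = 0. So γ is a root of x^4 - 682x^2 + 28561. This polynomial is irreducible over Q: it has no rational root (each ±√255 ± √86 is irrational), and any factorization into two quadratics over Q would force √(21930) ∈ Q (pairing opposite roots) or √255, √86 ∈ Q (other pairings), all impossible. Hence [Q(γ):Q] = 4 = [Q(√255, √86):Q], so Q(γ) = Q(√255, √86).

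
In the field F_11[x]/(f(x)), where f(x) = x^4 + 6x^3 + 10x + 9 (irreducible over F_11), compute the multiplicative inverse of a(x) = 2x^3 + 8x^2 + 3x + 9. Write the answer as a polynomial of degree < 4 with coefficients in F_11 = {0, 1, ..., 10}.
a(x)^(-1) ≡ 8x^3 + 5x^2 + 8x + 8 (mod f(x))

Since f is irreducible over F_11, F_11[x]/(f) is a field and a(x) ≠ 0 has an inverse. Apply the extended Euclidean algorithm to f(x) and a(x) in F_11[x]: f(x) = (6x + 1)·a(x) + (7x^2 + 8x);  a(x) = (5x + 8)·(7x^2 + 8x) + (5x + 9);  (7x^2 + 8x) = (8x + 7)·(5x + 9) + (3). The last nonzero remainder is the constant 3 = gcd(f, a) in F_11. Back-substituting through the division chain expresses 3 = s(x)·a(x) + t(x)·f(x) with s(x) ≡ 2x^3 + 4x^2 + 2x + 2 (mod f), so (2x^3 + 4x^2 + 2x + 2)·a(x) ≡ 3 (mod f). Multiplying by 3^(-1) ≡ 4 in F_11 gives a(x)^(-1) ≡ 4·(2x^3 + 4x^2 + 2x + 2) ≡ 8x^3 + 5x^2 + 8x + 8 (mod f). Check: (2x^3 + 8x^2 + 3x + 9)·(8x^3 + 5x^2 + 8x + 8) = 5x^6 + 8x^5 + 3x^4 + 2x^3 + x^2 + 8x + 6 ≡ 1 (mod x^4 + 6x^3 + 10x + 9).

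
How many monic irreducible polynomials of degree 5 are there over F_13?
There are 74256 monic irreducible polynomials of degree 5 over F_13

Each element of F_{13^5} that lies in no proper subfield is a root of exactly one monic irreducible of degree 5 over F_13, and each such polynomial has 5 distinct roots in F_{13^5}. By Möbius inversion the count is N_13(5) = (1/5) Σ_{d|5} μ(5/d) · 13^d = (1/5)(μ(5)·13^1 + μ(1)·13^5) = 371280/5 = 74256.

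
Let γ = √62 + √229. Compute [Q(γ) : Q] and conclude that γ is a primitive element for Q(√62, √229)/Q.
[Q(γ) : Q] = 4 (equivalently, Q(γ) = Q(√62, √229))

Obviously Q(γ) ⊆ Q(√62, √229), and [Q(√62, √229):Q] = 4 (since 62, 229 are distinct squarefree integers > 1 with 14198 not a perfect square). To show equality we compute the minimal polynomial of γ. From γ = √62 + √229: γ^2 = 62 + 2√(14198) + 229 = 291 + 2√(14198), so γ^2 - 291 = 2√(14198); squaring, (γ^2 - 291)^2 = 4·14198, i.e. γ^4 - 582γ^2 + 84681 - 56792 = 0, i.e. γ^4 - 582γ^2 + 27889 = 0. So γ is a root of x^4 - 582x^2 + 27889. This polynomial is irreducible over Q: it has no rational root (each ±√62 ± √229 is irrational), and any factorization into two quadratics over Q would force √(14198) ∈ Q (pairing opposite roots) or √62, √229 ∈ Q (other pairings), all impossible. Hence [Q(γ):Q] = 4 = [Q(√62, √229):Q], so Q(γ) = Q(√62, √229).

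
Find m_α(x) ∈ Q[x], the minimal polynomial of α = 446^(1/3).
m_α(x) = x^3 - 446

α satisfies α^3 = 446, so x^3 - 446 annihilates α. By the rational root test, a rational root p/q (in lowest terms) of x^3 - 446 would satisfy p^3 = 446 q^3, forcing q = 1 and p^3 = 446; but 446 is not a perfect cube, contradiction. A monic cubic over Q with no rational root is irreducible (any nontrivial factorization would include a linear factor). Hence x^3 - 446 is the minimal polynomial of α, and in particular [Q(α):Q] = 3.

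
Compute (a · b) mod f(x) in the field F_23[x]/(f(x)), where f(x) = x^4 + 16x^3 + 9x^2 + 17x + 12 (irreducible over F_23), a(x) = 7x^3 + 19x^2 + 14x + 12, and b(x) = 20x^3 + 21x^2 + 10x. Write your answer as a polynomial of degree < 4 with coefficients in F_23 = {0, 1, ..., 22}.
a · b ≡ 8x^3 + 5x^2 + 13x + 18 (mod f(x))

Multiply in F_23[x]: a(x)·b(x) = (7x^3 + 19x^2 + 14x + 12)·(20x^3 + 21x^2 + 10x) = 2x^6 + 21x^5 + 13x^4 + 11x^3 + x^2 + 5x. This has degree ≥ 4, so divide by f(x) over F_23: 2x^6 + 21x^5 + 13x^4 + 11x^3 + x^2 + 5x = (2x^2 + 12x + 10)·(x^4 + 16x^3 + 9x^2 + 17x + 12) + (8x^3 + 5x^2 + 13x + 18). Hence a·b ≡ 8x^3 + 5x^2 + 13x + 18 (mod f). (F_23[x]/(f) is a field with 23^4 = 279841 elements since f is irreducible of degree 4.)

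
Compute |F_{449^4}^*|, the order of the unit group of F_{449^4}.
|F_{449^4}^*| = 40642963200

F_{449^4} has 449^4 = 40642963201 elements; its multiplicative group consists of all nonzero elements, so |F_{449^4}^*| = 40642963201 - 1 = 40642963200. (It is cyclic since any finite subgroup of the multiplicative group of a field is cyclic.)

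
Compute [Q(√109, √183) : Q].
[Q(√109, √183) : Q] = 4

[Q(√109):Q] = 2 (min poly x^2 - 109, irreducible since 109 is squarefree > 1). For the top step, suppose √183 ∈ Q(√109), say √183 = c + d√109 with c, d ∈ Q. Squaring: 183 = c^2 + 109d^2 + 2cd√109. Since √109 ∉ Q this forces 2cd = 0. If d = 0 then √183 = c ∈ Q, contradicting 183 squarefree > 1. If c = 0 then 183 = 109d^2, so 109·183 = (109d)^2 is a perfect square in Q — but 109·183 = 19947 is not a perfect square (since 109 and 183 are distinct squarefree integers). Contradiction. Hence √183 ∉ Q(√109), so x^2 - 183 stays irreducible over Q(√109) and [Q(√109, √183) : Q(√109)] = 2. By the tower law, [Q(√109, √183) : Q] = 2 · 2 = 4.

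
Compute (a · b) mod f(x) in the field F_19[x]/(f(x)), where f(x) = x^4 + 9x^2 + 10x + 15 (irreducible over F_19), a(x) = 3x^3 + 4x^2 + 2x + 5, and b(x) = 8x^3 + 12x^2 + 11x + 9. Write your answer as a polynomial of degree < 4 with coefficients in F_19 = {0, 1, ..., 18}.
a · b ≡ 5x^3 + 16x^2 + 15x + 6 (mod f(x))

Multiply in F_19[x]: a(x)·b(x) = (3x^3 + 4x^2 + 2x + 5)·(8x^3 + 12x^2 + 11x + 9) = 5x^6 + 11x^5 + 2x^4 + 2x^3 + 4x^2 + 16x + 7. This has degree ≥ 4, so divide by f(x) over F_19: 5x^6 + 11x^5 + 2x^4 + 2x^3 + 4x^2 + 16x + 7 = (5x^2 + 11x + 14)·(x^4 + 9x^2 + 10x + 15) + (5x^3 + 16x^2 + 15x + 6). Hence a·b ≡ 5x^3 + 16x^2 + 15x + 6 (mod f). (F_19[x]/(f) is a field with 19^4 = 130321 elements since f is irreducible of degree 4.)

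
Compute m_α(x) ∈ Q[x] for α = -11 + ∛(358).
m_α(x) = x^3 + 33x^2 + 363x + 973

Set β = α + 11 = ∛(358), so β^3 = 358. Then (α + 11)^3 - 358 = 0, i.e. α is a root of g(x) = (x + 11)^3 - 358 = x^3 + 33x^2 + 363x + 973. Since g(x) = h(x + 11) where h(x) = x^3 - 358, and h is irreducible over Q (because 358 is not a perfect cube, so h has no rational root, and a monic cubic with no rational root is irreducible), g is also irreducible (irreducibility is preserved under the substitution x → x + 11). Hence m_α(x) = x^3 + 33x^2 + 363x + 973.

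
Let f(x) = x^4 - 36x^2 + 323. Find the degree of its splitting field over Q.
[K : Q] = 4

Solving the quadratic in x^2: x^2 = (36 ± √(36^2 - 4·323))/2 = (36 ± √4)/2 = (36 ± 2)/2, giving x^2 = 19 or x^2 = 17. So f(x) = (x^2 - 19)(x^2 - 17) and the roots of f are ±√19, ±√17. Hence the splitting field is K = Q(√19, √17). Since 19 and 17 are distinct squarefree integers > 1, their product 323 is not a perfect square, so √17 ∉ Q(√19). By the tower law [K:Q] = [Q(√19,√17):Q(√19)] · [Q(√19):Q] = 2 · 2 = 4.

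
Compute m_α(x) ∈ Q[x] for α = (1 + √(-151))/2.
m_α(x) = x^2 - x + 38

From 2α - 1 = √(-151), squaring gives (2α - 1)^2 = -151, i.e. 4α^2 - 4α + 1 = -151, so α^2 - α + (1 + 151)/4 = 0. Since -151 ≡ 1 (mod 4), (1 + 151)/4 = 38 ∈ Z. The polynomial x^2 - x + 38 has discriminant 1 - 4·(38) = -151, which is not a perfect square in Q (d = -151 is squarefree and ≠ 1), so x^2 - x + 38 is irreducible over Q. It is the minimal polynomial of α.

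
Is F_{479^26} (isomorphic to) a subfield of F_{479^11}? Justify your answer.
No: F_{479^26} is not a subfield of F_{479^11}

F_{p^m} embeds in F_{p^n} iff m | n. Here 26 ∤ 11 (since 11 = 0·26 + 11 with remainder 11 ≠ 0), so F_{479^26} is not a subfield of F_{479^11}. Equivalently: if it were, the tower law would give 26 = [F_{479^26}:F_479] dividing [F_{479^11}:F_479] = 11, contradiction.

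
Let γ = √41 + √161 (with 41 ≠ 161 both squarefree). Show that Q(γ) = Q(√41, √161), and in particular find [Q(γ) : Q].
[Q(γ) : Q] = 4 (equivalently, Q(γ) = Q(√41, √161))

Obviously Q(γ) ⊆ Q(√41, √161), and [Q(√41, √161):Q] = 4 (since 41, 161 are distinct squarefree integers > 1 with 6601 not a perfect square). To show equality we compute the minimal polynomial of γ. From γ = √41 + √161: γ^2 = 41 + 2√(6601) + 161 = 202 + 2√(6601), so γ^2 - 202 = 2√(6601); squaring, (γ^2 - 202)^2 = 4·6601, i.e. γ^4 - 404γ^2 + 40804 - 26404 = 0, i.e. γ^4 - 404γ^2 + 14400 = 0. So γ is a root of x^4 - 404x^2 + 14400. This polynomial is irreducible over Q: it has no rational root (each ±√41 ± √161 is irrational), and any factorization into two quadratics over Q would force √(6601) ∈ Q (pairing opposite roots) or √41, √161 ∈ Q (other pairings), all impossible. Hence [Q(γ):Q] = 4 = [Q(√41, √161):Q], so Q(γ) = Q(√41, √161).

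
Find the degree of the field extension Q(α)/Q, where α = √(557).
[Q(α):Q] = 2

[Q(α):Q] equals the degree of the minimal polynomial of α. Here α^2 = 557 and x^2 - 557 is irreducible (d = 557 is squarefree, ≠ 1, hence not a square), so deg(m_α) = 2. Thus [Q(α):Q] = 2.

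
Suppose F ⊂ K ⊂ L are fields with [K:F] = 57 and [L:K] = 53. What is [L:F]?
[L:F] = 3021

The tower law says that for any tower of field extensions F ⊂ K ⊂ L with finite degrees, [L:F] = [L:K] · [K:F]. Here this gives [L:F] = 53 · 57 = 3021.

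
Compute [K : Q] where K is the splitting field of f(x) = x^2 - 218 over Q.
[K : Q] = 2

f(x) = x^2 - 218 factors as (x - √218)(x + √218). The splitting field is K = Q(√218). Since 218 is squarefree and > 1, it is not a perfect square, so x^2 - 218 is irreducible over Q and [Q(√218) : Q] = 2. Hence [K : Q] = 2.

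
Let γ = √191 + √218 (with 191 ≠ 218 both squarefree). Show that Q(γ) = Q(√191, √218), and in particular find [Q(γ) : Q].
[Q(γ) : Q] = 4 (equivalently, Q(γ) = Q(√191, √218))

Obviously Q(γ) ⊆ Q(√191, √218), and [Q(√191, √218):Q] = 4 (since 191, 218 are distinct squarefree integers > 1 with 41638 not a perfect square). To show equality we compute the minimal polynomial of γ. From γ = √191 + √218: γ^2 = 191 + 2√(41638) + 218 = 409 + 2√(41638), so γ^2 - 409 = 2√(41638); squaring, (γ^2 - 409)^2 = 4·41638, i.e. γ^4 - 818γ^2 + 167281 - 166552 = 0, i.e. γ^4 - 818γ^2 + 729 = 0. So γ is a root of x^4 - 818x^2 + 729. This polynomial is irreducible over Q: it has no rational root (each ±√191 ± √218 is irrational), and any factorization into two quadratics over Q would force √(41638) ∈ Q (pairing opposite roots) or √191, √218 ∈ Q (other pairings), all impossible. Hence [Q(γ):Q] = 4 = [Q(√191, √218):Q], so Q(γ) = Q(√191, √218).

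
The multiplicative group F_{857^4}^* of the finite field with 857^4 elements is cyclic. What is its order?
|F_{857^4}^*| = 539415333600

F_{857^4} has 857^4 = 539415333601 elements; its multiplicative group consists of all nonzero elements, so |F_{857^4}^*| = 539415333601 - 1 = 539415333600. (It is cyclic since any finite subgroup of the multiplicative group of a field is cyclic.)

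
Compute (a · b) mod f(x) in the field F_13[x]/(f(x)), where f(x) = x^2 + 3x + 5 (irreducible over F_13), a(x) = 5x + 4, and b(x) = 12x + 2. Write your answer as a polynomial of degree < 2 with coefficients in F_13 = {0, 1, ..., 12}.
a · b ≡ 8x + 7 (mod f(x))

Multiply in F_13[x]: a(x)·b(x) = (5x + 4)·(12x + 2) = 8x^2 + 6x + 8. This has degree ≥ 2, so divide by f(x) over F_13: 8x^2 + 6x + 8 = (8)·(x^2 + 3x + 5) + (8x + 7). Hence a·b ≡ 8x + 7 (mod f). (F_13[x]/(f) is a field with 13^2 = 169 elements since f is irreducible of degree 2.)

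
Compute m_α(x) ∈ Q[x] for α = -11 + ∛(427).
m_α(x) = x^3 + 33x^2 + 363x + 904

Set β = α + 11 = ∛(427), so β^3 = 427. Then (α + 11)^3 - 427 = 0, i.e. α is a root of g(x) = (x + 11)^3 - 427 = x^3 + 33x^2 + 363x + 904. Since g(x) = h(x + 11) where h(x) = x^3 - 427, and h is irreducible over Q (because 427 is not a perfect cube, so h has no rational root, and a monic cubic with no rational root is irreducible), g is also irreducible (irreducibility is preserved under the substitution x → x + 11). Hence m_α(x) = x^3 + 33x^2 + 363x + 904.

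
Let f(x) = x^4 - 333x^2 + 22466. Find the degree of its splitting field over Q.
[K : Q] = 4

Solving the quadratic in x^2: x^2 = (333 ± √(333^2 - 4·22466))/2 = (333 ± √21025)/2 = (333 ± 145)/2, giving x^2 = 239 or x^2 = 94. So f(x) = (x^2 - 239)(x^2 - 94) and the roots of f are ±√239, ±√94. Hence the splitting field is K = Q(√239, √94). Since 239 and 94 are distinct squarefree integers > 1, their product 22466 is not a perfect square, so √94 ∉ Q(√239). By the tower law [K:Q] = [Q(√239,√94):Q(√239)] · [Q(√239):Q] = 2 · 2 = 4.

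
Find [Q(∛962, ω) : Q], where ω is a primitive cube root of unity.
[Q(∛962, ω) : Q] = 6

[Q(∛962):Q] = 3 (min poly x^3 - 962, irreducible since 962 is not a perfect cube). [Q(ω):Q] = 2 (min poly x^2 + x + 1). Since Q(∛962) ⊂ R and ω ∉ R, we have ω ∉ Q(∛962), so x^2 + x + 1 remains irreducible over Q(∛962) and [Q(∛962, ω) : Q(∛962)] = 2. By the tower law, [Q(∛962, ω) : Q] = 3 · 2 = 6. (In fact Q(∛962, ω) is the splitting field of x^3 - 962 over Q.)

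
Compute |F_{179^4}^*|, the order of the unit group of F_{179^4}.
|F_{179^4}^*| = 1026625680

F_{179^4} has 179^4 = 1026625681 elements; its multiplicative group consists of all nonzero elements, so |F_{179^4}^*| = 1026625681 - 1 = 1026625680. (It is cyclic since any finite subgroup of the multiplicative group of a field is cyclic.)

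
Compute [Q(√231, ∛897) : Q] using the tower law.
[Q(√231, ∛897) : Q] = 6

Let L = Q(√231, ∛897). Since Q(√231) ⊂ L and [Q(√231):Q] = 2, the tower law gives 2 | [L:Q]. Likewise Q(∛897) ⊂ L with [Q(∛897):Q] = 3 (because 897 is not a perfect cube), so 3 | [L:Q]. As gcd(2,3) = 1, [L:Q] is divisible by 6. Conversely L is generated over Q by √231 and ∛897, so [L:Q] ≤ 2·3 = 6. Therefore [Q(√231, ∛897) : Q] = 6.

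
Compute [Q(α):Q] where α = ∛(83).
[Q(α):Q] = 3

The minimal polynomial of α is x^3 - 83, irreducible over Q since 83 is not a perfect cube (so x^3 - 83 has no rational root). Hence [Q(α):Q] = deg(m_α) = 3.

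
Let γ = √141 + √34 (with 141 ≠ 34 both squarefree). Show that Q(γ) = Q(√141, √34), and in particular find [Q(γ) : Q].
[Q(γ) : Q] = 4 (equivalently, Q(γ) = Q(√141, √34))

Obviously Q(γ) ⊆ Q(√141, √34), and [Q(√141, √34):Q] = 4 (since 141, 34 are distinct squarefree integers > 1 with 4794 not a perfect square). To show equality we compute the minimal polynomial of γ. From γ = √141 + √34: γ^2 = 141 + 2√(4794) + 34 = 175 + 2√(4794), so γ^2 - 175 = 2√(4794); squaring, (γ^2 - 175)^2 = 4·4794, i.e. γ^4 - 350γ^2 + 30625 - 19176 = 0, i.e. γ^4 - 350γ^2 + 11449 = 0. So γ is a root of x^4 - 350x^2 + 11449. This polynomial is irreducible over Q: it has no rational root (each ±√141 ± √34 is irrational), and any factorization into two quadratics over Q would force √(4794) ∈ Q (pairing opposite roots) or √141, √34 ∈ Q (other pairings), all impossible. Hence [Q(γ):Q] = 4 = [Q(√141, √34):Q], so Q(γ) = Q(√141, √34).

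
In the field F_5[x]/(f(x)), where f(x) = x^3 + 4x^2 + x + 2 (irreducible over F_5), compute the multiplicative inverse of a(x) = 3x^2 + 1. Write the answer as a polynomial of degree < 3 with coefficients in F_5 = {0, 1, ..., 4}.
a(x)^(-1) ≡ x^2 + 3x (mod f(x))

Since f is irreducible over F_5, F_5[x]/(f) is a field and a(x) ≠ 0 has an inverse. Apply the extended Euclidean algorithm to f(x) and a(x) in F_5[x]: f(x) = (2x + 3)·a(x) + (4x + 4);  a(x) = (2x + 3)·(4x + 4) + (4). The last nonzero remainder is the constant 4 = gcd(f, a) in F_5. Back-substituting through the division chain expresses 4 = s(x)·a(x) + t(x)·f(x) with s(x) ≡ 4x^2 + 2x (mod f), so (4x^2 + 2x)·a(x) ≡ 4 (mod f). Multiplying by 4^(-1) ≡ 4 in F_5 gives a(x)^(-1) ≡ 4·(4x^2 + 2x) ≡ x^2 + 3x (mod f). Check: (3x^2 + 1)·(x^2 + 3x) = 3x^4 + 4x^3 + x^2 + 3x ≡ 1 (mod x^3 + 4x^2 + x + 2).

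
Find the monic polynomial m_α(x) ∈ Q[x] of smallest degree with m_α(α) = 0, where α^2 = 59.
m_α(x) = x^2 - 59

α satisfies α^2 - 59 = 0, so x^2 - 59 annihilates α. Since d = 59 is squarefree and ≠ 1, it is not a perfect square in Q, so x^2 - 59 has no rational root and is therefore irreducible over Q (a degree-2 polynomial over a field is irreducible iff it has no root). Hence m_α(x) = x^2 - 59.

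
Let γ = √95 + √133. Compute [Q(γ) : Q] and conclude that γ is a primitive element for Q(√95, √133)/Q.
[Q(γ) : Q] = 4 (equivalently, Q(γ) = Q(√95, √133))

Obviously Q(γ) ⊆ Q(√95, √133), and [Q(√95, √133):Q] = 4 (since 95, 133 are distinct squarefree integers > 1 with 12635 not a perfect square). To show equality we compute the minimal polynomial of γ. From γ = √95 + √133: γ^2 = 95 + 2√(12635) + 133 = 228 + 2√(12635), so γ^2 - 228 = 2√(12635); squaring, (γ^2 - 228)^2 = 4·12635, i.e. γ^4 - 456γ^2 + 51984 - 50540 = 0, i.e. γ^4 - 456γ^2 + 1444 = 0. So γ is a root of x^4 - 456x^2 + 1444. This polynomial is irreducible over Q: it has no rational root (each ±√95 ± √133 is irrational), and any factorization into two quadratics over Q would force √(12635) ∈ Q (pairing opposite roots) or √95, √133 ∈ Q (other pairings), all impossible. Hence [Q(γ):Q] = 4 = [Q(√95, √133):Q], so Q(γ) = Q(√95, √133).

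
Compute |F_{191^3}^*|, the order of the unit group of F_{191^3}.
|F_{191^3}^*| = 6967870

F_{191^3} has 191^3 = 6967871 elements; its multiplicative group consists of all nonzero elements, so |F_{191^3}^*| = 6967871 - 1 = 6967870. (It is cyclic since any finite subgroup of the multiplicative group of a field is cyclic.)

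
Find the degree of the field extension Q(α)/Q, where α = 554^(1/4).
[Q(α):Q] = 4

α is a root of x^4 - 554. By Eisenstein's criterion at the prime p = 2 (which divides the constant term 554 but p^2 = 4 does not, since 554 is squarefree), x^4 - 554 is irreducible over Q. Hence [Q(α):Q] = 4.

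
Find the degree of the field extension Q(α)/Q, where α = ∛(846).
[Q(α):Q] = 3

The minimal polynomial of α is x^3 - 846, irreducible over Q since 846 is not a perfect cube (so x^3 - 846 has no rational root). Hence [Q(α):Q] = deg(m_α) = 3.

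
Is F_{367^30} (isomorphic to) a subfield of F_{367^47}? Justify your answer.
No: F_{367^30} is not a subfield of F_{367^47}

F_{p^m} embeds in F_{p^n} iff m | n. Here 30 ∤ 47 (since 47 = 1·30 + 17 with remainder 17 ≠ 0), so F_{367^30} is not a subfield of F_{367^47}. Equivalently: if it were, the tower law would give 30 = [F_{367^30}:F_367] dividing [F_{367^47}:F_367] = 47, contradiction.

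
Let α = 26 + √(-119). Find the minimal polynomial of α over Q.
m_α(x) = x^2 - 52x + 795

From α - 26 = √(-119), squaring gives (α - 26)^2 = -119, i.e. α^2 - 52α + 676 = -119, so α^2 - 52α + 795 = 0. The discriminant of x^2 - 52x + 795 is (-52)^2 - 4·(795) = 2704 - 3180 = -476, and 4·(-119) is not a perfect square in Q since -119 is squarefree and ≠ 1. Hence x^2 - 52x + 795 is irreducible over Q and is the minimal polynomial of α.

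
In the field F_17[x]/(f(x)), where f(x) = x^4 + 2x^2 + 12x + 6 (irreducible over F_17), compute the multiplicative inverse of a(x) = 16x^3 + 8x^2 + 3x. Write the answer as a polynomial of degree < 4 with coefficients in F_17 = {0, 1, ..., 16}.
a(x)^(-1) ≡ 2x^3 + 3x^2 + 3x + 14 (mod f(x))

Since f is irreducible over F_17, F_17[x]/(f) is a field and a(x) ≠ 0 has an inverse. Apply the extended Euclidean algorithm to f(x) and a(x) in F_17[x]: f(x) = (16x + 9)·a(x) + (x^2 + 2x + 6);  a(x) = (16x + 10)·(x^2 + 2x + 6) + (6x + 8);  (x^2 + 2x + 6) = (3x + 2)·(6x + 8) + (7). The last nonzero remainder is the constant 7 = gcd(f, a) in F_17. Back-substituting through the division chain expresses 7 = s(x)·a(x) + t(x)·f(x) with s(x) ≡ 14x^3 + 4x^2 + 4x + 13 (mod f), so (14x^3 + 4x^2 + 4x + 13)·a(x) ≡ 7 (mod f). Multiplying by 7^(-1) ≡ 5 in F_17 gives a(x)^(-1) ≡ 5·(14x^3 + 4x^2 + 4x + 13) ≡ 2x^3 + 3x^2 + 3x + 14 (mod f). Check: (16x^3 + 8x^2 + 3x)·(2x^3 + 3x^2 + 3x + 14) = 15x^6 + 13x^5 + 10x^4 + 2x^3 + 2x^2 + 8x ≡ 1 (mod x^4 + 2x^2 + 12x + 6).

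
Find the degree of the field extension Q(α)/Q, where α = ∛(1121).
[Q(α):Q] = 3

The minimal polynomial of α is x^3 - 1121, irreducible over Q since 1121 is not a perfect cube (so x^3 - 1121 has no rational root). Hence [Q(α):Q] = deg(m_α) = 3.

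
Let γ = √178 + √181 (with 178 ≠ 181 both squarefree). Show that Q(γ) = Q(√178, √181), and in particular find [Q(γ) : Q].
[Q(γ) : Q] = 4 (equivalently, Q(γ) = Q(√178, √181))

Obviously Q(γ) ⊆ Q(√178, √181), and [Q(√178, √181):Q] = 4 (since 178, 181 are distinct squarefree integers > 1 with 32218 not a perfect square). To show equality we compute the minimal polynomial of γ. From γ = √178 + √181: γ^2 = 178 + 2√(32218) + 181 = 359 + 2√(32218), so γ^2 - 359 = 2√(32218); squaring, (γ^2 - 359)^2 = 4·32218, i.e. γ^4 - 718γ^2 + 128881 - 128872 = 0, i.e. γ^4 - 718γ^2 + 9 = 0. So γ is a root of x^4 - 718x^2 + 9. This polynomial is irreducible over Q: it has no rational root (each ±√178 ± √181 is irrational), and any factorization into two quadratics over Q would force √(32218) ∈ Q (pairing opposite roots) or √178, √181 ∈ Q (other pairings), all impossible. Hence [Q(γ):Q] = 4 = [Q(√178, √181):Q], so Q(γ) = Q(√178, √181).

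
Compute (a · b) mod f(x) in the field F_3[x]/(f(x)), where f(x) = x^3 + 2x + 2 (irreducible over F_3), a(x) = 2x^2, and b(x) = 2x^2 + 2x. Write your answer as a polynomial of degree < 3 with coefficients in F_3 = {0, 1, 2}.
a · b ≡ x^2 + 2x + 1 (mod f(x))

Multiply in F_3[x]: a(x)·b(x) = (2x^2)·(2x^2 + 2x) = x^4 + x^3. This has degree ≥ 3, so divide by f(x) over F_3: x^4 + x^3 = (x + 1)·(x^3 + 2x + 2) + (x^2 + 2x + 1). Hence a·b ≡ x^2 + 2x + 1 (mod f). (F_3[x]/(f) is a field with 3^3 = 27 elements since f is irreducible of degree 3.)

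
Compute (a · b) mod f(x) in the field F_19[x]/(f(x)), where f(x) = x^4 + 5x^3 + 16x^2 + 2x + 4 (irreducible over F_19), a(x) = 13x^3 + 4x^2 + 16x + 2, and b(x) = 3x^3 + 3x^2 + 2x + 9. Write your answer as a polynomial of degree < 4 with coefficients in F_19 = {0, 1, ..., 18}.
a · b ≡ 13x^3 + 11x^2 + 18x + 12 (mod f(x))

Multiply in F_19[x]: a(x)·b(x) = (13x^3 + 4x^2 + 16x + 2)·(3x^3 + 3x^2 + 2x + 9) = x^6 + 13x^5 + 10x^4 + 8x^3 + 17x^2 + 15x + 18. This has degree ≥ 4, so divide by f(x) over F_19: x^6 + 13x^5 + 10x^4 + 8x^3 + 17x^2 + 15x + 18 = (x^2 + 8x + 11)·(x^4 + 5x^3 + 16x^2 + 2x + 4) + (13x^3 + 11x^2 + 18x + 12). Hence a·b ≡ 13x^3 + 11x^2 + 18x + 12 (mod f). (F_19[x]/(f) is a field with 19^4 = 130321 elements since f is irreducible of degree 4.)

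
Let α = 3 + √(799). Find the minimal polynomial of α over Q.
m_α(x) = x^2 - 6x - 790

From α - 3 = √(799), squaring gives (α - 3)^2 = 799, i.e. α^2 - 6α + 9 = 799, so α^2 - 6α - 790 = 0. The discriminant of x^2 - 6x - 790 is (-6)^2 - 4·(-790) = 36 + 3160 = 3196, and 4·(799) is not a perfect square in Q since 799 is squarefree and ≠ 1. Hence x^2 - 6x - 790 is irreducible over Q and is the minimal polynomial of α.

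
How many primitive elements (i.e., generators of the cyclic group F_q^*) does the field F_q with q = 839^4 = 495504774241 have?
There are φ(495504774240) = 111916670976 primitive elements

F_q^* is cyclic of order q - 1 = 495504774240. A cyclic group of order m has exactly φ(m) generators. Here m = 495504774240 = 2^5 · 3 · 5 · 7 · 109 · 419 · 3229, so the number of primitive elements is φ(495504774240) = 111916670976.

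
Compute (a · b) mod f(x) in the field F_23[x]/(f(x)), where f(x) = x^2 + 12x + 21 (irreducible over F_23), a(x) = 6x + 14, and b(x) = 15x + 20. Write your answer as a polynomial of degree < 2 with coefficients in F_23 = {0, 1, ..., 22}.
a · b ≡ 9x (mod f(x))

Multiply in F_23[x]: a(x)·b(x) = (6x + 14)·(15x + 20) = 21x^2 + 8x + 4. This has degree ≥ 2, so divide by f(x) over F_23: 21x^2 + 8x + 4 = (21)·(x^2 + 12x + 21) + (9x). Hence a·b ≡ 9x (mod f). (F_23[x]/(f) is a field with 23^2 = 529 elements since f is irreducible of degree 2.)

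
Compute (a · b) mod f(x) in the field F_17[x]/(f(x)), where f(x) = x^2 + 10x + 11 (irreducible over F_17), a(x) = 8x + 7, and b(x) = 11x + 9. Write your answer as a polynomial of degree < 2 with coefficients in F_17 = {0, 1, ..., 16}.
a · b ≡ 13 (mod f(x))

Multiply in F_17[x]: a(x)·b(x) = (8x + 7)·(11x + 9) = 3x^2 + 13x + 12. This has degree ≥ 2, so divide by f(x) over F_17: 3x^2 + 13x + 12 = (3)·(x^2 + 10x + 11) + (13). Hence a·b ≡ 13 (mod f). (F_17[x]/(f) is a field with 17^2 = 289 elements since f is irreducible of degree 2.)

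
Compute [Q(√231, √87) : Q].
[Q(√231, √87) : Q] = 4

[Q(√231):Q] = 2 (min poly x^2 - 231, irreducible since 231 is squarefree > 1). For the top step, suppose √87 ∈ Q(√231), say √87 = c + d√231 with c, d ∈ Q. Squaring: 87 = c^2 + 231d^2 + 2cd√231. Since √231 ∉ Q this forces 2cd = 0. If d = 0 then √87 = c ∈ Q, contradicting 87 squarefree > 1. If c = 0 then 87 = 231d^2, so 231·87 = (231d)^2 is a perfect square in Q — but 231·87 = 20097 is not a perfect square (since 231 and 87 are distinct squarefree integers). Contradiction. Hence √87 ∉ Q(√231), so x^2 - 87 stays irreducible over Q(√231) and [Q(√231, √87) : Q(√231)] = 2. By the tower law, [Q(√231, √87) : Q] = 2 · 2 = 4.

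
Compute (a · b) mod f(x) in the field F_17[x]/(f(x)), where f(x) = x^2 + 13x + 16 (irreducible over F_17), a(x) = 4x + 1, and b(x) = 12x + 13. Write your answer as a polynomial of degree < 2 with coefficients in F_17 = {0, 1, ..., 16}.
a · b ≡ x + 10 (mod f(x))

Multiply in F_17[x]: a(x)·b(x) = (4x + 1)·(12x + 13) = 14x^2 + 13x + 13. This has degree ≥ 2, so divide by f(x) over F_17: 14x^2 + 13x + 13 = (14)·(x^2 + 13x + 16) + (x + 10). Hence a·b ≡ x + 10 (mod f). (F_17[x]/(f) is a field with 17^2 = 289 elements since f is irreducible of degree 2.)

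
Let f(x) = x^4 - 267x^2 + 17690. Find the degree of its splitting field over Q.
[K : Q] = 4

Solving the quadratic in x^2: x^2 = (267 ± √(267^2 - 4·17690))/2 = (267 ± √529)/2 = (267 ± 23)/2, giving x^2 = 122 or x^2 = 145. So f(x) = (x^2 - 122)(x^2 - 145) and the roots of f are ±√122, ±√145. Hence the splitting field is K = Q(√122, √145). Since 122 and 145 are distinct squarefree integers > 1, their product 17690 is not a perfect square, so √145 ∉ Q(√122). By the tower law [K:Q] = [Q(√122,√145):Q(√122)] · [Q(√122):Q] = 2 · 2 = 4.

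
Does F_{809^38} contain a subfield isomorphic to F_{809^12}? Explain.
No: F_{809^12} is not a subfield of F_{809^38}

F_{p^m} embeds in F_{p^n} iff m | n. Here 12 ∤ 38 (since 38 = 3·12 + 2 with remainder 2 ≠ 0), so F_{809^12} is not a subfield of F_{809^38}. Equivalently: if it were, the tower law would give 12 = [F_{809^12}:F_809] dividing [F_{809^38}:F_809] = 38, contradiction.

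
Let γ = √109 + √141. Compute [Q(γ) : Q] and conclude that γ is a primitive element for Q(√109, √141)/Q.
[Q(γ) : Q] = 4 (equivalently, Q(γ) = Q(√109, √141))

Obviously Q(γ) ⊆ Q(√109, √141), and [Q(√109, √141):Q] = 4 (since 109, 141 are distinct squarefree integers > 1 with 15369 not a perfect square). To show equality we compute the minimal polynomial of γ. From γ = √109 + √141: γ^2 = 109 + 2√(15369) + 141 = 250 + 2√(15369), so γ^2 - 250 = 2√(15369); squaring, (γ^2 - 250)^2 = 4·15369, i.e. γ^4 - 500γ^2 + 62500 - 61476 = 0, i.e. γ^4 - 500γ^2 + 1024 = 0. So γ is a root of x^4 - 500x^2 + 1024. This polynomial is irreducible over Q: it has no rational root (each ±√109 ± √141 is irrational), and any factorization into two quadratics over Q would force √(15369) ∈ Q (pairing opposite roots) or √109, √141 ∈ Q (other pairings), all impossible. Hence [Q(γ):Q] = 4 = [Q(√109, √141):Q], so Q(γ) = Q(√109, √141).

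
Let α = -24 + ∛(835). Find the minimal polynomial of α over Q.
m_α(x) = x^3 + 72x^2 + 1728x + 12989

Set β = α + 24 = ∛(835), so β^3 = 835. Then (α + 24)^3 - 835 = 0, i.e. α is a root of g(x) = (x + 24)^3 - 835 = x^3 + 72x^2 + 1728x + 12989. Since g(x) = h(x + 24) where h(x) = x^3 - 835, and h is irreducible over Q (because 835 is not a perfect cube, so h has no rational root, and a monic cubic with no rational root is irreducible), g is also irreducible (irreducibility is preserved under the substitution x → x + 24). Hence m_α(x) = x^3 + 72x^2 + 1728x + 12989.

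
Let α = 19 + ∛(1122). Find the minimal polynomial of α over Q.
m_α(x) = x^3 - 57x^2 + 1083x - 7981

Set β = α - 19 = ∛(1122), so β^3 = 1122. Then (α - 19)^3 - 1122 = 0, i.e. α is a root of g(x) = (x - 19)^3 - 1122 = x^3 - 57x^2 + 1083x - 7981. Since g(x) = h(x - 19) where h(x) = x^3 - 1122, and h is irreducible over Q (because 1122 is not a perfect cube, so h has no rational root, and a monic cubic with no rational root is irreducible), g is also irreducible (irreducibility is preserved under the substitution x → x - 19). Hence m_α(x) = x^3 - 57x^2 + 1083x - 7981.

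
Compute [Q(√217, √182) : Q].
[Q(√217, √182) : Q] = 4

[Q(√217):Q] = 2 (min poly x^2 - 217, irreducible since 217 is squarefree > 1). For the top step, suppose √182 ∈ Q(√217), say √182 = c + d√217 with c, d ∈ Q. Squaring: 182 = c^2 + 217d^2 + 2cd√217. Since √217 ∉ Q this forces 2cd = 0. If d = 0 then √182 = c ∈ Q, contradicting 182 squarefree > 1. If c = 0 then 182 = 217d^2, so 217·182 = (217d)^2 is a perfect square in Q — but 217·182 = 39494 is not a perfect square (since 217 and 182 are distinct squarefree integers). Contradiction. Hence √182 ∉ Q(√217), so x^2 - 182 stays irreducible over Q(√217) and [Q(√217, √182) : Q(√217)] = 2. By the tower law, [Q(√217, √182) : Q] = 2 · 2 = 4.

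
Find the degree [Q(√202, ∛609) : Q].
[Q(√202, ∛609) : Q] = 6

Let L = Q(√202, ∛609). Since Q(√202) ⊂ L and [Q(√202):Q] = 2, the tower law gives 2 | [L:Q]. Likewise Q(∛609) ⊂ L with [Q(∛609):Q] = 3 (because 609 is not a perfect cube), so 3 | [L:Q]. As gcd(2,3) = 1, [L:Q] is divisible by 6. Conversely L is generated over Q by √202 and ∛609, so [L:Q] ≤ 2·3 = 6. Therefore [Q(√202, ∛609) : Q] = 6.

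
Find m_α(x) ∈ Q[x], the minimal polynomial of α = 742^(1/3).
m_α(x) = x^3 - 742

α satisfies α^3 = 742, so x^3 - 742 annihilates α. By the rational root test, a rational root p/q (in lowest terms) of x^3 - 742 would satisfy p^3 = 742 q^3, forcing q = 1 and p^3 = 742; but 742 is not a perfect cube, contradiction. A monic cubic over Q with no rational root is irreducible (any nontrivial factorization would include a linear factor). Hence x^3 - 742 is the minimal polynomial of α, and in particular [Q(α):Q] = 3.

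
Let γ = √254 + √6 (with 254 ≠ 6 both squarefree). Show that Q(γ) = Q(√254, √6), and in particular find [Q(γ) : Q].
[Q(γ) : Q] = 4 (equivalently, Q(γ) = Q(√254, √6))

Obviously Q(γ) ⊆ Q(√254, √6), and [Q(√254, √6):Q] = 4 (since 254, 6 are distinct squarefree integers > 1 with 1524 not a perfect square). To show equality we compute the minimal polynomial of γ. From γ = √254 + √6: γ^2 = 254 + 2√(1524) + 6 = 260 + 2√(1524), so γ^2 - 260 = 2√(1524); squaring, (γ^2 - 260)^2 = 4·1524, i.e. γ^4 - 520γ^2 + 67600 - 6096 = 0, i.e. γ^4 - 520γ^2 + 61504 = 0. So γ is a root of x^4 - 520x^2 + 61504. This polynomial is irreducible over Q: it has no rational root (each ±√254 ± √6 is irrational), and any factorization into two quadratics over Q would force √(1524) ∈ Q (pairing opposite roots) or √254, √6 ∈ Q (other pairings), all impossible. Hence [Q(γ):Q] = 4 = [Q(√254, √6):Q], so Q(γ) = Q(√254, √6).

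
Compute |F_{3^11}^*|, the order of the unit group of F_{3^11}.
|F_{3^11}^*| = 177146

F_{3^11} has 3^11 = 177147 elements; its multiplicative group consists of all nonzero elements, so |F_{3^11}^*| = 177147 - 1 = 177146. (It is cyclic since any finite subgroup of the multiplicative group of a field is cyclic.)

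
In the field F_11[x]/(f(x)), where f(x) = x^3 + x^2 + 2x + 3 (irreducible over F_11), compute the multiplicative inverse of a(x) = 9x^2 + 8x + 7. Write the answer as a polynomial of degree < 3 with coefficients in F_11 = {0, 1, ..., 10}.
a(x)^(-1) ≡ 4x^2 + x + 7 (mod f(x))

Since f is irreducible over F_11, F_11[x]/(f) is a field and a(x) ≠ 0 has an inverse. Apply the extended Euclidean algorithm to f(x) and a(x) in F_11[x]: f(x) = (5x + 3)·a(x) + (9x + 4);  a(x) = (x + 9)·(9x + 4) + (4). The last nonzero remainder is the constant 4 = gcd(f, a) in F_11. Back-substituting through the division chain expresses 4 = s(x)·a(x) + t(x)·f(x) with s(x) ≡ 5x^2 + 4x + 6 (mod f), so (5x^2 + 4x + 6)·a(x) ≡ 4 (mod f). Multiplying by 4^(-1) ≡ 3 in F_11 gives a(x)^(-1) ≡ 3·(5x^2 + 4x + 6) ≡ 4x^2 + x + 7 (mod f). Check: (9x^2 + 8x + 7)·(4x^2 + x + 7) = 3x^4 + 8x^3 + 8x + 5 ≡ 1 (mod x^3 + x^2 + 2x + 3).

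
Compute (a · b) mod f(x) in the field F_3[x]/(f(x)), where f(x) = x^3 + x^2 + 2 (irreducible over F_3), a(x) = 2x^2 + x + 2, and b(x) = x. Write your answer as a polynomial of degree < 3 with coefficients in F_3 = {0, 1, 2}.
a · b ≡ 2x^2 + 2x + 2 (mod f(x))

Multiply in F_3[x]: a(x)·b(x) = (2x^2 + x + 2)·(x) = 2x^3 + x^2 + 2x. This has degree ≥ 3, so divide by f(x) over F_3: 2x^3 + x^2 + 2x = (2)·(x^3 + x^2 + 2) + (2x^2 + 2x + 2). Hence a·b ≡ 2x^2 + 2x + 2 (mod f). (F_3[x]/(f) is a field with 3^3 = 27 elements since f is irreducible of degree 3.)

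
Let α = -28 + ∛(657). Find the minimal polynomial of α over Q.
m_α(x) = x^3 + 84x^2 + 2352x + 21295

Set β = α + 28 = ∛(657), so β^3 = 657. Then (α + 28)^3 - 657 = 0, i.e. α is a root of g(x) = (x + 28)^3 - 657 = x^3 + 84x^2 + 2352x + 21295. Since g(x) = h(x + 28) where h(x) = x^3 - 657, and h is irreducible over Q (because 657 is not a perfect cube, so h has no rational root, and a monic cubic with no rational root is irreducible), g is also irreducible (irreducibility is preserved under the substitution x → x + 28). Hence m_α(x) = x^3 + 84x^2 + 2352x + 21295.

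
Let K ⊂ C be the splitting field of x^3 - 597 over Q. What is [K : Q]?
[K : Q] = 6

The roots of x^3 - 597 are ∛597, ω∛597, ω^2∛597 where ω = e^(2πi/3) is a primitive cube root of unity, so K = Q(∛597, ω). Now [Q(∛597):Q] = 3 (since 597 is not a perfect cube, x^3 - 597 is irreducible) and [Q(ω):Q] = 2. Both 2 and 3 divide [K:Q], and [K:Q] ≤ 3·2 = 6, so [K:Q] = 6. (Equivalently: Q(∛597) ⊂ R but ω ∉ R, so [K : Q(∛597)] = 2.)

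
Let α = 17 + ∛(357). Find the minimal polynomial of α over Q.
m_α(x) = x^3 - 51x^2 + 867x - 5270

Set β = α - 17 = ∛(357), so β^3 = 357. Then (α - 17)^3 - 357 = 0, i.e. α is a root of g(x) = (x - 17)^3 - 357 = x^3 - 51x^2 + 867x - 5270. Since g(x) = h(x - 17) where h(x) = x^3 - 357, and h is irreducible over Q (because 357 is not a perfect cube, so h has no rational root, and a monic cubic with no rational root is irreducible), g is also irreducible (irreducibility is preserved under the substitution x → x - 17). Hence m_α(x) = x^3 - 51x^2 + 867x - 5270.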